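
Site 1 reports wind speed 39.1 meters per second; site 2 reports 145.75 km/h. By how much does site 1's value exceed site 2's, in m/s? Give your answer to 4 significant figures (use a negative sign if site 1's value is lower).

site 2: 145.75 km/h = 40.48611 m/s.
Difference: 39.10000 − 40.48611 = -1.386 m/s.

-1.386 m/s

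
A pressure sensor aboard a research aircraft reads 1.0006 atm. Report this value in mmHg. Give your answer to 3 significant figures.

1 atm = 760 mmHg, so 1.0006 × 760 = 760 mmHg.

760 mmHg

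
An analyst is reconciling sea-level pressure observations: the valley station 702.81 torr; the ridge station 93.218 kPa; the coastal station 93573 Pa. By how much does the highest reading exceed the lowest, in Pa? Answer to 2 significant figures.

the valley station: 702.81 mmHg = 93700.31 Pa.
the ridge station: 93.218 kPa = 93218.00 Pa.
Spread: 93700.31 − 93218.00 = 480 Pa.

480 Pa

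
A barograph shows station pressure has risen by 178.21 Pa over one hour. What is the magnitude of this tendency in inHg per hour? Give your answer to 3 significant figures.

0.0526 inHg per hour

178.21 Pa / 1 h × 0.0002953 inHg/Pa = 0.0526 inHg/h.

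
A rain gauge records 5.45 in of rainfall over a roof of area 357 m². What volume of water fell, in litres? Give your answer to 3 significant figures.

49400 litres

Depth: 5.45 in × 25.4 = 138.43 mm.
1 mm over 1 m² is 1 L, so volume = 138.43 × 357 = 49419.51 L ≈ 49400 L.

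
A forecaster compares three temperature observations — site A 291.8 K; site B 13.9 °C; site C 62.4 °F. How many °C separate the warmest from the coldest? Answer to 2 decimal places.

site A: 291.8 K = 18.650 °C.
site C: 62.4 °F = 16.889 °C.
Spread: 18.650 − 13.900 = 4.750 °C.

4.75 °C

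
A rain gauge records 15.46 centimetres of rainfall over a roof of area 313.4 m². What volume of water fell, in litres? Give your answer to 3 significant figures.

48500 litres

Depth: 15.46 cm × 10 = 154.6 mm.
1 mm over 1 m² is 1 L, so volume = 154.6 × 313.4 = 48451.64 L ≈ 48500 L.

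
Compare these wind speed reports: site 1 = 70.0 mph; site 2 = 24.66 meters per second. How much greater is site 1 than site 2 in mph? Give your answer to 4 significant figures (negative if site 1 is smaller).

14.84 mph

site 2: 24.66 m/s = 55.1628 mph.
Difference: 70.0000 − 55.1628 = 14.84 mph.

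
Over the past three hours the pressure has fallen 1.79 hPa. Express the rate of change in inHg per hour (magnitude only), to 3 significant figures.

0.0176 inHg per hour

1.79 hPa / 3 h × 0.02953 inHg/hPa = 0.0176 inHg/h.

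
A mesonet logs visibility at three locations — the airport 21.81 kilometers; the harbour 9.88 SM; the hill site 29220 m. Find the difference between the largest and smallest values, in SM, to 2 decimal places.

8.28 SM

the airport: 21.81 km = 13.5521 SM.
the hill site: 29220 m = 18.1565 SM.
Spread: 18.1565 − 9.8800 = 8.28 SM.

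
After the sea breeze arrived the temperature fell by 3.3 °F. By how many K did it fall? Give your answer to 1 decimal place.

Converting a difference, only the 9/5 scale factor applies: ΔK = 3.3 × 0.5556 = 1.8 K.

1.8 K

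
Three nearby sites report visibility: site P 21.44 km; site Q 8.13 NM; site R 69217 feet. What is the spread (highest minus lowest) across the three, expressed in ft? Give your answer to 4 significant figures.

site P: 21.44 km = 70341.21 ft.
site Q: 8.13 nmi = 49398.82 ft.
Spread: 70341.21 − 49398.82 = 20940 ft.

20940 ft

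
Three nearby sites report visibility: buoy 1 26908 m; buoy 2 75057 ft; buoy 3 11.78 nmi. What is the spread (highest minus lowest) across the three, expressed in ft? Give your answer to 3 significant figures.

16700 ft

buoy 1: 26908 m = 88280.84 ft.
buoy 3: 11.78 nmi = 71576.64 ft.
Spread: 88280.84 − 71576.64 = 16700 ft.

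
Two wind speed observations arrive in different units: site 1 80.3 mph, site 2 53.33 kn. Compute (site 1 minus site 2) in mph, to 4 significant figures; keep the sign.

site 2: 53.33 kt = 61.3711 mph.
Difference: 80.3000 − 61.3711 = 18.93 mph.

18.93 mph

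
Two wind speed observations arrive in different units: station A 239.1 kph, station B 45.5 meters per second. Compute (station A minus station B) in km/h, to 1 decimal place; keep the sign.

75.3 km/h

station B: 45.5 m/s = 163.800 km/h.
Difference: 239.100 − 163.800 = 75.3 km/h.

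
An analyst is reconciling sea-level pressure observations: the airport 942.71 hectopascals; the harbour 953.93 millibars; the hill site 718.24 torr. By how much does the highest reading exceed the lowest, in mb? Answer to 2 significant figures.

the airport: 942.71 hPa = 942.71 mb.
the hill site: 718.24 mmHg = 957.57 mb.
Spread: 957.57 − 942.71 = 15 mb.

15 mb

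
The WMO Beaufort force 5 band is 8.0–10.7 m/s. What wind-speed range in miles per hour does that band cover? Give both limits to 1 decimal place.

8.0–10.7 m/s × 2.237 = 17.9–23.9 mph.

17.9 to 23.9 mph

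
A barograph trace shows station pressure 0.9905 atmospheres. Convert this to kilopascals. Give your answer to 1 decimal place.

1 atm = 101.325 kPa, so 0.9905 × 101.325 = 100.4 kPa.

100.4 kPa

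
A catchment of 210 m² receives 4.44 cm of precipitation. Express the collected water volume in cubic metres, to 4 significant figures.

9.324 cubic metres

Depth: 4.44 cm × 10 = 44.4 mm.
1 mm over 1 m² is 1 L, so volume = 44.4 × 210 = 9324 L = 9.324 m³.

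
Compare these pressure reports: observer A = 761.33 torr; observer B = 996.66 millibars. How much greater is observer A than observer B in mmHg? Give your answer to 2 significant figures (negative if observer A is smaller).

14 mmHg

observer B: 996.66 mb = 747.56 mmHg.
Difference: 761.33 − 747.56 = 14 mmHg.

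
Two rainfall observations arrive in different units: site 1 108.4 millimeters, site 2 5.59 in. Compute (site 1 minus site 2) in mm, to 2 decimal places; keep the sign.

-33.59 mm

site 2: 5.59 in = 141.9860 mm.
Difference: 108.4000 − 141.9860 = -33.59 mm.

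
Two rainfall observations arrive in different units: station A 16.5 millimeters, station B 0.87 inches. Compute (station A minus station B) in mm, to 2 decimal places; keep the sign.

station B: 0.87 in = 22.0980 mm.
Difference: 16.5000 − 22.0980 = -5.60 mm.

-5.60 mm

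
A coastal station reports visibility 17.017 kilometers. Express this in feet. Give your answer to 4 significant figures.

55830 ft

1 km = 3280.84 ft, so 17.017 × 3280.84 = 55830 ft.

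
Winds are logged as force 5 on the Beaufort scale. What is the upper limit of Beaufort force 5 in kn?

Beaufort 5 (fresh breeze) spans 17–21 knots.

21 kt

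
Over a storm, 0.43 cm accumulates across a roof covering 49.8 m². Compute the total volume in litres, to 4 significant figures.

214.1 litres

Depth: 0.43 cm × 10 = 4.3 mm.
1 mm over 1 m² is 1 L, so volume = 4.3 × 49.8 = 214.14 L ≈ 214.1 L.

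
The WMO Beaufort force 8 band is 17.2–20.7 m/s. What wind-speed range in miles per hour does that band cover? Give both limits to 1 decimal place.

38.5 to 46.3 mph

17.2–20.7 m/s × 2.237 = 38.5–46.3 mph.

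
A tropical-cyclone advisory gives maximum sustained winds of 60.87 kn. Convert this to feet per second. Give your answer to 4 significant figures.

1 kt = 1.68781 ft/s, so 60.87 × 1.68781 = 102.7 ft/s.

102.7 ft/s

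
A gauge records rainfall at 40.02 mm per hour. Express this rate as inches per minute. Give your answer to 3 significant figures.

40.02 mm/hour × 0.0393701 in/mm × 0.0166667 hour/minute = 0.0263 in/minute.

0.0263 in/minute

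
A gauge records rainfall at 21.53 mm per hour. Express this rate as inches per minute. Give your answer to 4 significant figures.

0.01413 in/minute

21.53 mm/hour × 0.0393701 in/mm × 0.0166667 hour/minute = 0.01413 in/minute.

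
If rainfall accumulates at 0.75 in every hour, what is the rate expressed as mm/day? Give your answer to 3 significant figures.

457 mm/day

0.75 in/hour × 25.4 mm/in × 24 hour/day = 457 mm/day.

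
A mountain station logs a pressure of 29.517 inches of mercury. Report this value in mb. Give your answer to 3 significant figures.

1000 mb

1 inHg = 33.8639 mb, so 29.517 × 33.8639 = 1000 mb.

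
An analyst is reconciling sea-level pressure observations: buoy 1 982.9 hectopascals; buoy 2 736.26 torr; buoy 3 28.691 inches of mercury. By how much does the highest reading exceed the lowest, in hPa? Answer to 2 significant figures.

11 hPa

buoy 2: 736.26 mmHg = 981.60 hPa.
buoy 3: 28.691 inHg = 971.59 hPa.
Spread: 982.90 − 971.59 = 11 hPa.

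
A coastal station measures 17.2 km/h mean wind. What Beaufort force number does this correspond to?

17.2 km/h = 4.8 m/s, which is Beaufort 3 (gentle breeze, 3.4–5.4 m/s).

Beaufort force 3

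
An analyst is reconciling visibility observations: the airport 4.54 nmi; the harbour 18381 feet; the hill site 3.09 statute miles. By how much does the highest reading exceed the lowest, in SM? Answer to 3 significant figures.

2.13 SM

the airport: 4.54 nmi = 5.2245 SM.
the harbour: 18381 ft = 3.4812 SM.
Spread: 5.2245 − 3.0900 = 2.13 SM.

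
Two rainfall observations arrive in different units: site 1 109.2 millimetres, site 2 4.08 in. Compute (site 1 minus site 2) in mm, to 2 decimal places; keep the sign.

5.57 mm

site 2: 4.08 in = 103.6320 mm.
Difference: 109.2000 − 103.6320 = 5.57 mm.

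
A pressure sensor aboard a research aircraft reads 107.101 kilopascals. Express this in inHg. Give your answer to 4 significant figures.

31.63 inHg

1 kPa = 0.2953 inHg, so 107.101 × 0.2953 = 31.63 inHg.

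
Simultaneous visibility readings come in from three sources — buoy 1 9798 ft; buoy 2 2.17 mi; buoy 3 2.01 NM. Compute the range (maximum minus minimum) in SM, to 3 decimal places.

buoy 1: 9798 ft = 1.85568 SM.
buoy 3: 2.01 nmi = 2.31307 SM.
Spread: 2.31307 − 1.85568 = 0.457 SM.

0.457 SM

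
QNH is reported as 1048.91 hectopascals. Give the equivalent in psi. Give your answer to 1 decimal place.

15.2 psi

1 hPa = 0.0145038 psi, so 1048.91 × 0.0145038 = 15.2 psi.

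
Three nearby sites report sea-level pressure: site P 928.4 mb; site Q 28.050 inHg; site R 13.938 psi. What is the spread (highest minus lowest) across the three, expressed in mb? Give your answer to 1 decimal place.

site Q: 28.050 inHg = 949.882 mb.
site R: 13.938 psi = 960.991 mb.
Spread: 960.991 − 928.400 = 32.6 mb.

32.6 mb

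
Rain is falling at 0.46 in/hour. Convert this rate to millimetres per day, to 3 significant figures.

280 mm/day

0.46 in/hour × 25.4 mm/in × 24 hour/day = 280 mm/day.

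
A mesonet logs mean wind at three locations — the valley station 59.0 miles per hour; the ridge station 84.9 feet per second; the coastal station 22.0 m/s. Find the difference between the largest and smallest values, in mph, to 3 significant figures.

the ridge station: 84.9 ft/s = 57.8864 mph.
the coastal station: 22.0 m/s = 49.2126 mph.
Spread: 59.0000 − 49.2126 = 9.79 mph.

9.79 mph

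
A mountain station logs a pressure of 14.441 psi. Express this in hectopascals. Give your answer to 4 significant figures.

1 psi = 68.9476 hPa, so 14.441 × 68.9476 = 995.7 hPa.

995.7 hPa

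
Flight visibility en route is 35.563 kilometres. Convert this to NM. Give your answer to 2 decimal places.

1 km = 0.539957 nmi, so 35.563 × 0.539957 = 19.20 nmi.

19.20 nmi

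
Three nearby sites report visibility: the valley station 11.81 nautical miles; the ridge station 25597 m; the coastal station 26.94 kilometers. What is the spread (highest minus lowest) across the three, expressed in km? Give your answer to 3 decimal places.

5.068 km

the valley station: 11.81 nmi = 21.87212 km.
the ridge station: 25597 m = 25.59700 km.
Spread: 26.94000 − 21.87212 = 5.068 km.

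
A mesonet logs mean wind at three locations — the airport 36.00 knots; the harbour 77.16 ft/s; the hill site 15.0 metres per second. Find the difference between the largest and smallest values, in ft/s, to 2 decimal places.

the airport: 36.00 kt = 60.7612 ft/s.
the hill site: 15.0 m/s = 49.2126 ft/s.
Spread: 77.1600 − 49.2126 = 27.95 ft/s.

27.95 ft/s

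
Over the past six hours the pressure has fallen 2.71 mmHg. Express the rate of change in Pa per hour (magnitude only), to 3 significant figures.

2.71 mmHg / 6 h × 133.322 Pa/mmHg = 60.2 Pa/h.

60.2 Pa per hour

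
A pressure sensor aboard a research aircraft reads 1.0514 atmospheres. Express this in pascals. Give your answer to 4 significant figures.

106500 Pa

1 atm = 101325 Pa, so 1.0514 × 101325 = 106500 Pa.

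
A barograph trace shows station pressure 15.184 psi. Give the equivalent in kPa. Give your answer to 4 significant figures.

104.7 kPa

1 psi = 6.89476 kPa, so 15.184 × 6.89476 = 104.7 kPa.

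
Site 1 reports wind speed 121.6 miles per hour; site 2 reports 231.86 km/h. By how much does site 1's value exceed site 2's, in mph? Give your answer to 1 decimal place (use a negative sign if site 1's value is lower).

site 2: 231.86 km/h = 144.071 mph.
Difference: 121.600 − 144.071 = -22.5 mph.

-22.5 mph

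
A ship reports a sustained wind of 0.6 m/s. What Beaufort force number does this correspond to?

0.6 m/s lies in the Beaufort 1 band (light air, 0.3–1.5 m/s).

Beaufort force 1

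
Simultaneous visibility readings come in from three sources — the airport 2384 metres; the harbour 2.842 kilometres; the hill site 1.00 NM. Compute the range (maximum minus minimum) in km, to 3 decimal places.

the airport: 2384 m = 2.38400 km.
the hill site: 1.00 nmi = 1.85200 km.
Spread: 2.84200 − 1.85200 = 0.990 km.

0.990 km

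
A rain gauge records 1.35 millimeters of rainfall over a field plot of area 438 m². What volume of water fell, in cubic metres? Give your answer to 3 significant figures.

1 mm over 1 m² is 1 L, so volume = 1.35 × 438 = 591.3 L = 0.591 m³.

0.591 cubic metres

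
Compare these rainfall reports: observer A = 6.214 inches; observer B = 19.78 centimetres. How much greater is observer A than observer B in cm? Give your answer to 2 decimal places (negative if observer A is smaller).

observer A: 6.214 in = 15.7836 cm.
Difference: 15.7836 − 19.7800 = -4.00 cm.

-4.00 cm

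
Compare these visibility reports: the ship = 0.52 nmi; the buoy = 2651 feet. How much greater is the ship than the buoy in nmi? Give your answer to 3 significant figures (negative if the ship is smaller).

0.0837 nmi

the buoy: 2651 ft = 0.436298 nmi.
Difference: 0.520000 − 0.436298 = 0.0837 nmi.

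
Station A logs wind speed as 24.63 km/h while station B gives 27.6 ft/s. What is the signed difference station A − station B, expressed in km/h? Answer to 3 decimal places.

station B: 27.6 ft/s = 30.28493 km/h.
Difference: 24.63000 − 30.28493 = -5.655 km/h.

-5.655 km/h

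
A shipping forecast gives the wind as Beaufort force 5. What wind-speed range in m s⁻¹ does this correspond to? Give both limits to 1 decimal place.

8.0 to 10.7 m/s

Beaufort 5 (fresh breeze) spans 8.0–10.7 m/s.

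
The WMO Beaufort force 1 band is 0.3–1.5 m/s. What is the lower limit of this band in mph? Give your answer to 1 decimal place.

0.7 mph

0.3–1.5 m/s × 2.237 = 0.7–3.4 mph.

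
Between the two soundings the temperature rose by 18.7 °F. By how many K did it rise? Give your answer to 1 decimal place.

For a temperature change the 32° offset cancels: ΔK = 18.7 × 0.5556 = 10.4 K.

10.4 K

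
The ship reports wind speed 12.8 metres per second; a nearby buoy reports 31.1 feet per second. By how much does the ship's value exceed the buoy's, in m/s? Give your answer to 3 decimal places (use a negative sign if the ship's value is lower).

3.321 m/s

the buoy: 31.1 ft/s = 9.47928 m/s.
Difference: 12.80000 − 9.47928 = 3.321 m/s.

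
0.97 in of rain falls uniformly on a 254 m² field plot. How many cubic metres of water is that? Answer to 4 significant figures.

6.258 cubic metres

Depth: 0.97 in × 25.4 = 24.638 mm.
1 mm over 1 m² is 1 L, so volume = 24.638 × 254 = 6258.052 L = 6.258 m³.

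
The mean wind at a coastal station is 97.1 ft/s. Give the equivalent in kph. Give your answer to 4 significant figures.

1 ft/s = 1.09728 km/h, so 97.1 × 1.09728 = 106.5 km/h.

106.5 km/h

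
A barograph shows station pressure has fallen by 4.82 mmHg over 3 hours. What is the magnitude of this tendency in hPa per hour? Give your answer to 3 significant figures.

2.14 hPa per hour

4.82 mmHg / 3 h × 1.33322 hPa/mmHg = 2.14 hPa/h.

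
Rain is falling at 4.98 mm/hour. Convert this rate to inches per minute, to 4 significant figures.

0.003268 in/minute

4.98 mm/hour × 0.0393701 in/mm × 0.0166667 hour/minute = 0.003268 in/minute.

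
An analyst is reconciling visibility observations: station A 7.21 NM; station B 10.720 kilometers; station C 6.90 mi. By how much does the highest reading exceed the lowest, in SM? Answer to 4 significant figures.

1.636 SM

station A: 7.21 nmi = 8.29712 SM.
station B: 10.720 km = 6.66110 SM.
Spread: 8.29712 − 6.66110 = 1.636 SM.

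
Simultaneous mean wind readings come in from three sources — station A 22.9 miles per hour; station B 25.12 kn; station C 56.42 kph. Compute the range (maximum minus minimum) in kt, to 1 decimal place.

station A: 22.9 mph = 19.900 kt.
station C: 56.42 km/h = 30.464 kt.
Spread: 30.464 − 19.900 = 10.6 kt.

10.6 kt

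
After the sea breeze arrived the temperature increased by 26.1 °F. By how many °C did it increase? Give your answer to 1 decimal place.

Converting a difference, only the 9/5 scale factor applies: Δ°C = 26.1 × 0.5556 = 14.5 °C.

14.5 °C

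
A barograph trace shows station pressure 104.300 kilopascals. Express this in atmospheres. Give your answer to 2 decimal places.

1 kPa = 0.00986923 atm, so 104.300 × 0.00986923 = 1.03 atm.

1.03 atm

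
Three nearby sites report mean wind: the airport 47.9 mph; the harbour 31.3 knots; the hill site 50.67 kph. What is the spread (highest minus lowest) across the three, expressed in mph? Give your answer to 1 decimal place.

the harbour: 31.3 kt = 36.019 mph.
the hill site: 50.67 km/h = 31.485 mph.
Spread: 47.900 − 31.485 = 16.4 mph.

16.4 mph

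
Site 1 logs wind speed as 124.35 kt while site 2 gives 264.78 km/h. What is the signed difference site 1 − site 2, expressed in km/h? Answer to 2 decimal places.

site 1: 124.35 kt = 230.2962 km/h.
Difference: 230.2962 − 264.7800 = -34.48 km/h.

-34.48 km/h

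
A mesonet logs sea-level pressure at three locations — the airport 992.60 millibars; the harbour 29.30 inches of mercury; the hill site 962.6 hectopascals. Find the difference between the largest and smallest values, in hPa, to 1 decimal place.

the airport: 992.60 mb = 992.600 hPa.
the harbour: 29.30 inHg = 992.212 hPa.
Spread: 992.600 − 962.600 = 30.0 hPa.

30.0 hPa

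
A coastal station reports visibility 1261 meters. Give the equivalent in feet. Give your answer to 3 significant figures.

4140 ft

1 m = 3.28084 ft, so 1261 × 3.28084 = 4140 ft.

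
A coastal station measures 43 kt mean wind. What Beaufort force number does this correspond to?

Beaufort force 9

43 kt lies in the Beaufort 9 band (strong gale, 41–47 kt).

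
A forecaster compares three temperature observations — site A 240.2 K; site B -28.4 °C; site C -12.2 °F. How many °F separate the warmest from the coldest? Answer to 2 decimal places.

15.11 °F

site A: 240.2 K = -32.950 °C.
site C: -12.2 °F = -24.556 °C.
Spread: (-24.556) − (-32.950) = 8.394 °C = 15.11 °F.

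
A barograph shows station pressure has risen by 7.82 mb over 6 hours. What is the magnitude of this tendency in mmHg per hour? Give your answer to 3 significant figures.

7.82 mb / 6 h × 0.750062 mmHg/mb = 0.978 mmHg/h.

0.978 mmHg per hour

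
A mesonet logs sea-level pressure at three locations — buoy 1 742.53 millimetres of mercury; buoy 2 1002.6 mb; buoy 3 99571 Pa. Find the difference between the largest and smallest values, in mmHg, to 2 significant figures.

9.5 mmHg

buoy 2: 1002.6 mb = 752.012 mmHg.
buoy 3: 99571 Pa = 746.844 mmHg.
Spread: 752.012 − 742.530 = 9.5 mmHg.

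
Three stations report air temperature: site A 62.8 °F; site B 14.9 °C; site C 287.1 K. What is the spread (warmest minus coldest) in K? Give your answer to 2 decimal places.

site A: 62.8 °F = 17.111 °C.
site C: 287.1 K = 13.950 °C.
Spread: 17.111 − 13.950 = 3.161 °C.

3.16 K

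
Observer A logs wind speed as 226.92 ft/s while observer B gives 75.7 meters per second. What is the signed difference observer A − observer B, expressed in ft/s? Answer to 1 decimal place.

observer B: 75.7 m/s = 248.360 ft/s.
Difference: 226.920 − 248.360 = -21.4 ft/s.

-21.4 ft/s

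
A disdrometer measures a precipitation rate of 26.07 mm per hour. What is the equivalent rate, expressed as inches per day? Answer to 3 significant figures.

26.07 mm/hour × 0.0393701 in/mm × 24 hour/day = 24.6 in/day.

24.6 in/day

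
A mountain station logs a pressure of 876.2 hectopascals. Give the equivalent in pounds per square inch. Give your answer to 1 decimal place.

12.7 psi

1 hPa = 0.0145038 psi, so 876.2 × 0.0145038 = 12.7 psi.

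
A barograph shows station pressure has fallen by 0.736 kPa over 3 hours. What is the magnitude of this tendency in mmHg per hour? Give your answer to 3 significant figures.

0.736 kPa / 3 h × 7.50062 mmHg/kPa = 1.84 mmHg/h.

1.84 mmHg per hour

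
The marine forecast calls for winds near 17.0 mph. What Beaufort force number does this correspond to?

17.0 mph = 7.6 m/s, which is Beaufort 4 (moderate breeze, 5.5–7.9 m/s).

Beaufort force 4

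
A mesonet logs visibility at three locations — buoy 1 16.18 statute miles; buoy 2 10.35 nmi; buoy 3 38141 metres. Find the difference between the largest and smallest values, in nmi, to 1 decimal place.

buoy 1: 16.18 SM = 14.060 nmi.
buoy 3: 38141 m = 20.594 nmi.
Spread: 20.594 − 10.350 = 10.2 nmi.

10.2 nmi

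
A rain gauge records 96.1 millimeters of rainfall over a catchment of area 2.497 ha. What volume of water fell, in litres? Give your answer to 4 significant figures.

2400000 litres

Area: 2.497 ha = 24970 m².
1 mm over 1 m² is 1 L, so volume = 96.1 × 24970 = 2399617 L ≈ 2400000 L.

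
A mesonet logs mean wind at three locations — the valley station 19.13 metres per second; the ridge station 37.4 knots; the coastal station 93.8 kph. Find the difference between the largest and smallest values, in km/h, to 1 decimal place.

the valley station: 19.13 m/s = 68.868 km/h.
the ridge station: 37.4 kt = 69.265 km/h.
Spread: 93.800 − 68.868 = 24.9 km/h.

24.9 km/h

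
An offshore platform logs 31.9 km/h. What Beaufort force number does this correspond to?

31.9 km/h = 8.9 m/s, which is Beaufort 5 (fresh breeze, 8.0–10.7 m/s).

Beaufort force 5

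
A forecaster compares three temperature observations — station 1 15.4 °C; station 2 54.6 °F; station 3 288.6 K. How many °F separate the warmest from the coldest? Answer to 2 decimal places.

station 2: 54.6 °F = 12.556 °C.
station 3: 288.6 K = 15.450 °C.
Spread: 15.450 − 12.556 = 2.894 °C = 5.21 °F.

5.21 °F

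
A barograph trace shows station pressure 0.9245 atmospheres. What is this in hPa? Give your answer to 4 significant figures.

1 atm = 1013.25 hPa, so 0.9245 × 1013.25 = 936.7 hPa.

936.7 hPa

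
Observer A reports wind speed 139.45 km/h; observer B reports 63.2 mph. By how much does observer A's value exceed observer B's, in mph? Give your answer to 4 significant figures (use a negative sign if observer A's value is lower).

23.45 mph

observer A: 139.45 km/h = 86.6502 mph.
Difference: 86.6502 − 63.2000 = 23.45 mph.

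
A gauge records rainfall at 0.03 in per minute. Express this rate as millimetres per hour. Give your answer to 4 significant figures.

45.72 mm/hour

0.03 in/minute × 25.4 mm/in × 60 minute/hour = 45.72 mm/hour.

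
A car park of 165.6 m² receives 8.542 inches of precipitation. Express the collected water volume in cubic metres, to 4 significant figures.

Depth: 8.542 in × 25.4 = 216.9668 mm.
1 mm over 1 m² is 1 L, so volume = 216.9668 × 165.6 = 35929.702 L = 35.93 m³.

35.93 cubic metres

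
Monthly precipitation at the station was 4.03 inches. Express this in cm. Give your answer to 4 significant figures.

1 in = 2.54 cm, so 4.03 × 2.54 = 10.24 cm.

10.24 cm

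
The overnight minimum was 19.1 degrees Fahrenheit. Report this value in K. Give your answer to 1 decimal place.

First to °C: -7.17 °C.
Then to K: 266.0 K.

266.0 K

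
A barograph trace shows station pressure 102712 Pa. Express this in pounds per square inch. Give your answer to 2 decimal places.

1 Pa = 0.000145038 psi, so 102712 × 0.000145038 = 14.90 psi.

14.90 psi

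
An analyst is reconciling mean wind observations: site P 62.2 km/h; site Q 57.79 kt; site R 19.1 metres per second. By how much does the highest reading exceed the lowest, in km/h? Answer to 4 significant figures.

site Q: 57.79 kt = 107.0271 km/h.
site R: 19.1 m/s = 68.7600 km/h.
Spread: 107.0271 − 62.2000 = 44.83 km/h.

44.83 km/h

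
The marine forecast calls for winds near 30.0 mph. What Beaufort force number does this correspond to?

Beaufort force 6

30.0 mph = 13.4 m/s, which is Beaufort 6 (strong breeze, 10.8–13.8 m/s).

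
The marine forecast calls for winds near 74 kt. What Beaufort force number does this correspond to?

74 kt lies in the Beaufort 12 band (hurricane force, ≥64 kt).

Beaufort force 12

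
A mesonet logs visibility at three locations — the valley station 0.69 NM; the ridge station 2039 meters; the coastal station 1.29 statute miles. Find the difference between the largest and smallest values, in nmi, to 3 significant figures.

the ridge station: 2039 m = 1.10097 nmi.
the coastal station: 1.29 SM = 1.12098 nmi.
Spread: 1.12098 − 0.69000 = 0.431 nmi.

0.431 nmi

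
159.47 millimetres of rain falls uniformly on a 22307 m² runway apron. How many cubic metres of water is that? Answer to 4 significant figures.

3557 cubic metres

1 mm over 1 m² is 1 L, so volume = 159.47 × 22307 = 3557297.3 L = 3557 m³.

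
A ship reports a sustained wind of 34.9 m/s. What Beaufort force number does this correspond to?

Beaufort force 12

34.9 m/s lies in the Beaufort 12 band (hurricane force, ≥32.7 m/s).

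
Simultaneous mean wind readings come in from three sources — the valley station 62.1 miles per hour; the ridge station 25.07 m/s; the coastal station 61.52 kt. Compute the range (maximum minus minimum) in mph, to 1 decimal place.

the ridge station: 25.07 m/s = 56.080 mph.
the coastal station: 61.52 kt = 70.796 mph.
Spread: 70.796 − 56.080 = 14.7 mph.

14.7 mph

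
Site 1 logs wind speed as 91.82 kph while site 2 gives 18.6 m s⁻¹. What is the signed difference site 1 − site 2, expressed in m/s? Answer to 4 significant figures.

6.906 m/s

site 1: 91.82 km/h = 25.50556 m/s.
Difference: 25.50556 − 18.60000 = 6.906 m/s.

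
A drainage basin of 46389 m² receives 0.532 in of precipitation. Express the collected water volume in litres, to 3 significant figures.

Depth: 0.532 in × 25.4 = 13.5128 mm.
1 mm over 1 m² is 1 L, so volume = 13.5128 × 46389 = 626845.28 L ≈ 627000 L.

627000 litres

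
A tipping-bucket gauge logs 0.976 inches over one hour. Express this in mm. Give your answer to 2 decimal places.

1 in = 25.4 mm, so 0.976 × 25.4 = 24.79 mm.

24.79 mm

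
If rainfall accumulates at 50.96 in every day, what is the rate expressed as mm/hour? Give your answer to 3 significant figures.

50.96 in/day × 25.4 mm/in × 0.0416667 day/hour = 53.9 mm/hour.

53.9 mm/hour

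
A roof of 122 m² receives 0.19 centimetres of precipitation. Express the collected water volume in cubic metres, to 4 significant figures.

Depth: 0.19 cm × 10 = 1.9 mm.
1 mm over 1 m² is 1 L, so volume = 1.9 × 122 = 231.8 L = 0.2318 m³.

0.2318 cubic metres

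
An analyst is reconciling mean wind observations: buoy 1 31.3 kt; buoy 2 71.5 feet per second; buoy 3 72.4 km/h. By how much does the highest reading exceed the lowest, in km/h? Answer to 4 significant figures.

20.49 km/h

buoy 1: 31.3 kt = 57.9676 km/h.
buoy 2: 71.5 ft/s = 78.4555 km/h.
Spread: 78.4555 − 57.9676 = 20.49 km/h.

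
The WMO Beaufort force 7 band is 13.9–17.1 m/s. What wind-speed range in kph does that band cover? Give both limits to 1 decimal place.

50.0 to 61.6 km/h

13.9–17.1 m/s × 3.6 = 50.0–61.6 km/h.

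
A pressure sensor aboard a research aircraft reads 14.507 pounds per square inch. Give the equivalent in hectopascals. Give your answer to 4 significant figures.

1 psi = 68.9476 hPa, so 14.507 × 68.9476 = 1000 hPa.

1000 hPa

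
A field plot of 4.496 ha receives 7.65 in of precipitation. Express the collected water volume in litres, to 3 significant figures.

Depth: 7.65 in × 25.4 = 194.31 mm.
Area: 4.496 ha = 44960 m².
1 mm over 1 m² is 1 L, so volume = 194.31 × 44960 = 8736177.6 L ≈ 8740000 L.

8740000 litres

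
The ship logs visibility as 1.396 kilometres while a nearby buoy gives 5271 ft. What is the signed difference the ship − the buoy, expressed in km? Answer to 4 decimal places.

the buoy: 5271 ft = 1.606601 km.
Difference: 1.396000 − 1.606601 = -0.2106 km.

-0.2106 km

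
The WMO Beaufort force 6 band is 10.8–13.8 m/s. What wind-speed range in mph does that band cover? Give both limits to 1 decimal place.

24.2 to 30.9 mph

10.8–13.8 m/s × 2.237 = 24.2–30.9 mph.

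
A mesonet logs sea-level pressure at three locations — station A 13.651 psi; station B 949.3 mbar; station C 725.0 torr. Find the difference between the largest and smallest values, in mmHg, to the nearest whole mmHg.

station A: 13.651 psi = 705.96 mmHg.
station B: 949.3 mb = 712.03 mmHg.
Spread: 725.00 − 705.96 = 19 mmHg.

19 mmHg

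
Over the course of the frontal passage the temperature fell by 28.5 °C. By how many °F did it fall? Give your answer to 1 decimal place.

A change of 1 °C equals a change of 1.8 °F: Δ°F = 28.5 × 1.8 = 51.3 °F.

51.3 °F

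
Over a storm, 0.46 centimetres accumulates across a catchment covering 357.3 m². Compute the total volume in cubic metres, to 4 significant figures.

1.644 cubic metres

Depth: 0.46 cm × 10 = 4.6 mm.
1 mm over 1 m² is 1 L, so volume = 4.6 × 357.3 = 1643.58 L = 1.644 m³.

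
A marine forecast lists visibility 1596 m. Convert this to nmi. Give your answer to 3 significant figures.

0.862 nmi

1 m = 0.000539957 nmi, so 1596 × 0.000539957 = 0.862 nmi.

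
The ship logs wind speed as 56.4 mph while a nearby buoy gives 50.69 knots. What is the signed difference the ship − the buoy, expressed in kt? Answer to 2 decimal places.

-1.68 kt

the ship: 56.4 mph = 49.0103 kt.
Difference: 49.0103 − 50.6900 = -1.68 kt.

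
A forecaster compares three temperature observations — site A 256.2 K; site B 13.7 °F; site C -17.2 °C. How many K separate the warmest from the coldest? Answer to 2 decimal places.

7.03 K

site A: 256.2 K = -16.950 °C.
site B: 13.7 °F = -10.167 °C.
Spread: (-10.167) − (-17.200) = 7.033 °C.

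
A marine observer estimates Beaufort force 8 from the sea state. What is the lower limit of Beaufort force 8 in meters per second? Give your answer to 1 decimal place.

17.2 m/s

Beaufort 8 (gale) spans 17.2–20.7 m/s.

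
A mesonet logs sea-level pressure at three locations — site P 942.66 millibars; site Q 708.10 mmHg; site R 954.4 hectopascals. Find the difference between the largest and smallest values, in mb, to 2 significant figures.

12 mb

site Q: 708.10 mmHg = 944.06 mb.
site R: 954.4 hPa = 954.40 mb.
Spread: 954.40 − 942.66 = 12 mb.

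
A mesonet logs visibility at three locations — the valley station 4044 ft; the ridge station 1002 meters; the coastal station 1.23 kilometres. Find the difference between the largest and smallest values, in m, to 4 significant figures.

230.6 m

the valley station: 4044 ft = 1232.611 m.
the coastal station: 1.23 km = 1230.000 m.
Spread: 1232.611 − 1002.000 = 230.6 m.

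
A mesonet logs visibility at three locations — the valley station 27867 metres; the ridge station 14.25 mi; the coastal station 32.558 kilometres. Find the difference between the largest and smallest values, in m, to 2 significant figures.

the ridge station: 14.25 SM = 22933.15 m.
the coastal station: 32.558 km = 32558.00 m.
Spread: 32558.00 − 22933.15 = 9600 m.

9600 m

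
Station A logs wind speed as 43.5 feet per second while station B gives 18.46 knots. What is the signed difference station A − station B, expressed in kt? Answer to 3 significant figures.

station A: 43.5 ft/s = 25.7730 kt.
Difference: 25.7730 − 18.4600 = 7.31 kt.

7.31 kt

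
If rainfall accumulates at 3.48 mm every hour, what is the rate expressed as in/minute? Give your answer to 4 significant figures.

3.48 mm/hour × 0.0393701 in/mm × 0.0166667 hour/minute = 0.002283 in/minute.

0.002283 in/minute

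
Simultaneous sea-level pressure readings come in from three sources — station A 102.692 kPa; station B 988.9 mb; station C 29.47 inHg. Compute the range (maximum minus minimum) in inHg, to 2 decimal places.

1.12 inHg

station A: 102.692 kPa = 30.3249 inHg.
station B: 988.9 mb = 29.2022 inHg.
Spread: 30.3249 − 29.2022 = 1.12 inHg.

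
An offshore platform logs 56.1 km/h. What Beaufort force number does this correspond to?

Beaufort force 7

56.1 km/h = 15.6 m/s, which is Beaufort 7 (near gale, 13.9–17.1 m/s).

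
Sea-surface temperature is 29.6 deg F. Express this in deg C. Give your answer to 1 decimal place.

-1.3 °C

°C = (°F − 32) × 5/9 = (29.6 − 32) / 1.8 = -1.3 °C.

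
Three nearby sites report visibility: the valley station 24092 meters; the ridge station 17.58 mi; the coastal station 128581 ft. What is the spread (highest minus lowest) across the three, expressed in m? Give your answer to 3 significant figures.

15100 m

the ridge station: 17.58 SM = 28292.27 m.
the coastal station: 128581 ft = 39191.49 m.
Spread: 39191.49 − 24092.00 = 15100 m.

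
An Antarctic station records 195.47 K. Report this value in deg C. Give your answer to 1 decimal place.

-77.7 °C

°C = 195.47 − 273.15 = -77.7 °C.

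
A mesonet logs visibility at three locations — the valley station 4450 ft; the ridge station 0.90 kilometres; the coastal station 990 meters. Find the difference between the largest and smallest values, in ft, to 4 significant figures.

1497 ft

the ridge station: 0.90 km = 2952.76 ft.
the coastal station: 990 m = 3248.03 ft.
Spread: 4450.00 − 2952.76 = 1497 ft.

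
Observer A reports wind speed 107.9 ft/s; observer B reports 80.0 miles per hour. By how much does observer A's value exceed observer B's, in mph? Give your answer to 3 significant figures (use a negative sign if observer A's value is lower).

observer A: 107.9 ft/s = 73.5682 mph.
Difference: 73.5682 − 80.0000 = -6.43 mph.

-6.43 mph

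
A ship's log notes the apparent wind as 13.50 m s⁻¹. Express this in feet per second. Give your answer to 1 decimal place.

1 m/s = 3.28084 ft/s, so 13.50 × 3.28084 = 44.3 ft/s.

44.3 ft/s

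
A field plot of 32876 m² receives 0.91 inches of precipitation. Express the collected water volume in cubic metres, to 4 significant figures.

759.9 cubic metres

Depth: 0.91 in × 25.4 = 23.114 mm.
1 mm over 1 m² is 1 L, so volume = 23.114 × 32876 = 759895.86 L = 759.9 m³.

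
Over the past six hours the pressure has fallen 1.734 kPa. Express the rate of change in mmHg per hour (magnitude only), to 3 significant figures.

2.17 mmHg per hour

1.734 kPa / 6 h × 7.50062 mmHg/kPa = 2.17 mmHg/h.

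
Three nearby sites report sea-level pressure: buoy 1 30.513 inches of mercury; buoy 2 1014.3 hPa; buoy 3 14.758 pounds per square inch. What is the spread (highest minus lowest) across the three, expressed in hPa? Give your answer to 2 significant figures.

buoy 1: 30.513 inHg = 1033.29 hPa.
buoy 3: 14.758 psi = 1017.53 hPa.
Spread: 1033.29 − 1014.30 = 19 hPa.

19 hPa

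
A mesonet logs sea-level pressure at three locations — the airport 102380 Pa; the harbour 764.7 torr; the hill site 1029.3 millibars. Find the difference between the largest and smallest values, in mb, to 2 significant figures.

9.8 mb

the airport: 102380 Pa = 1023.800 mb.
the harbour: 764.7 mmHg = 1019.516 mb.
Spread: 1029.300 − 1019.516 = 9.8 mb.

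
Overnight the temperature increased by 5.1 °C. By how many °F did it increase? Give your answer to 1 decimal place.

A change of 1 °C equals a change of 1.8 °F: Δ°F = 5.1 × 1.8 = 9.2 °F.

9.2 °F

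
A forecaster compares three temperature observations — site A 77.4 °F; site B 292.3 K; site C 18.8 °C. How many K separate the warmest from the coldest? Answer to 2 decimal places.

6.42 K

site A: 77.4 °F = 25.222 °C.
site B: 292.3 K = 19.150 °C.
Spread: 25.222 − 18.800 = 6.422 °C.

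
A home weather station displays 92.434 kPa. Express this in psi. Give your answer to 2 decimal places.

13.41 psi

1 kPa = 0.145038 psi, so 92.434 × 0.145038 = 13.41 psi.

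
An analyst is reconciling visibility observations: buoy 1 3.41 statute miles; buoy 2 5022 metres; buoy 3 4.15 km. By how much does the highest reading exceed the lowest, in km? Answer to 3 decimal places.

1.338 km

buoy 1: 3.41 SM = 5.48786 km.
buoy 2: 5022 m = 5.02200 km.
Spread: 5.48786 − 4.15000 = 1.338 km.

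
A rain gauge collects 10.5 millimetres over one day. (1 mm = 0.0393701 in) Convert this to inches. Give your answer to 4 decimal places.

1 mm = 0.0393701 in, so 10.5 × 0.0393701 = 0.4134 in.

0.4134 in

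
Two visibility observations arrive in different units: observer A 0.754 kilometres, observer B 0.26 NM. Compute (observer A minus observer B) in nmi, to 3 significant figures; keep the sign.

0.147 nmi

observer A: 0.754 km = 0.40713 nmi.
Difference: 0.40713 − 0.26000 = 0.147 nmi.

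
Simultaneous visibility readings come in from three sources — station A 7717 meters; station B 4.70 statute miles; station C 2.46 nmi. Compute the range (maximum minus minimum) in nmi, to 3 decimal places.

1.707 nmi

station A: 7717 m = 4.16685 nmi.
station B: 4.70 SM = 4.08419 nmi.
Spread: 4.16685 − 2.46000 = 1.707 nmi.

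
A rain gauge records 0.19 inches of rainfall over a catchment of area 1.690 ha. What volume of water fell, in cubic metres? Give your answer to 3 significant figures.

Depth: 0.19 in × 25.4 = 4.826 mm.
Area: 1.690 ha = 16900 m².
1 mm over 1 m² is 1 L, so volume = 4.826 × 16900 = 81559.4 L = 81.6 m³.

81.6 cubic metres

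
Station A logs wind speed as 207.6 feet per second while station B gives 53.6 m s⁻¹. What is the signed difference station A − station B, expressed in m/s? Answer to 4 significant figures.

station A: 207.6 ft/s = 63.27648 m/s.
Difference: 63.27648 − 53.60000 = 9.676 m/s.

9.676 m/s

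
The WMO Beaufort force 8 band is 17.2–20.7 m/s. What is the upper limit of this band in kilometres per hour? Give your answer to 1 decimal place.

74.5 km/h

17.2–20.7 m/s × 3.6 = 61.9–74.5 km/h.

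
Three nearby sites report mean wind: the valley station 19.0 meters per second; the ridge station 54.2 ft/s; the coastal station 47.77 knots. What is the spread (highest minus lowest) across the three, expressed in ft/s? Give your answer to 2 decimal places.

the valley station: 19.0 m/s = 62.3360 ft/s.
the coastal station: 47.77 kt = 80.6267 ft/s.
Spread: 80.6267 − 54.2000 = 26.43 ft/s.

26.43 ft/s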